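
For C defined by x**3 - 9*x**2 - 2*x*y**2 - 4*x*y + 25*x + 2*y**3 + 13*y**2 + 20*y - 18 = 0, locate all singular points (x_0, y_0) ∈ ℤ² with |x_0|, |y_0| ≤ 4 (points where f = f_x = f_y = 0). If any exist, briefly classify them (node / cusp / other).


Singular points: {(3, -1)}; classification: cusp.

Compute partial derivatives:
  f_x = 3*x**2 - 18*x - 2*y**2 - 4*y + 25.
  f_y = -4*x*y - 4*x + 6*y**2 + 26*y + 20.
Scan x_0 ∈ {−4, ..., 4}. For each x_0, f_y(x_0, y) is a polynomial in y; find its integer roots y ∈ {−4, ..., 4}, then test f_x and f at those candidates.
  x = -4: f_y(-4, y) = 6*y**2 + 42*y + 36; vanishes at y ∈ {-1}. (-4, -1): f_x = 147 ≠ 0.
  x = -3: f_y(-3, y) = 6*y**2 + 38*y + 32; vanishes at y ∈ {-1}. (-3, -1): f_x = 108 ≠ 0.
  x = -2: f_y(-2, y) = 6*y**2 + 34*y + 28; vanishes at y ∈ {-1}. (-2, -1): f_x = 75 ≠ 0.
  x = -1: f_y(-1, y) = 6*y**2 + 30*y + 24; vanishes at y ∈ {-4, -1}. (-1, -4): f_x = 30 ≠ 0; (-1, -1): f_x = 48 ≠ 0.
  x = 0: f_y(0, y) = 6*y**2 + 26*y + 20; vanishes at y ∈ {-1}. (0, -1): f_x = 27 ≠ 0.
  x = 1: f_y(1, y) = 6*y**2 + 22*y + 16; vanishes at y ∈ {-1}. (1, -1): f_x = 12 ≠ 0.
  x = 2: f_y(2, y) = 6*y**2 + 18*y + 12; vanishes at y ∈ {-2, -1}. (2, -2): f_x = 1 ≠ 0; (2, -1): f_x = 3 ≠ 0.
  x = 3: f_y(3, y) = 6*y**2 + 14*y + 8; vanishes at y ∈ {-1}. (3, -1): f_x = 0, f = 0 — SINGULAR.
  x = 4: f_y(4, y) = 6*y**2 + 10*y + 4; vanishes at y ∈ {-1}. (4, -1): f_x = 3 ≠ 0.
Only singular point on the grid: (3, -1).
Classify: substitute x = 3 + u, y = -1 + v and expand: f = u**3 - 2*u*v**2 + 2*v**3 + v**2.
No constant or linear terms (consistent with a singular point). Quadratic part: v**2. Cubic part: u**3 - 2*u*v**2 + 2*v**3.
The quadratic part v**2 is a perfect square, so there is a single (double) tangent line v = 0, i.e. y = -1. Restricting the cubic part to that line (v = 0) leaves u**3 ≠ 0, so f is not divisible by v and the branch is v² ≈ -u**3 to lowest order — this is a cusp.
Classification: cusp.


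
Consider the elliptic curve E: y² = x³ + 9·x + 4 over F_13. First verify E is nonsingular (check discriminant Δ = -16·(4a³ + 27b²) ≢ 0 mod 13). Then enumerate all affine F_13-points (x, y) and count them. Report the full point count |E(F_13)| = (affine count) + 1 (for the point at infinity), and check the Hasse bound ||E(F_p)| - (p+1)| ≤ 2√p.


Affine points = {(0, 2), (0, 11), (1, 1), (1, 12), (2, 2), (2, 11), (4, 0), (6, 1), (6, 12), (8, 4), (8, 9), (11, 2), (11, 11)}; affine count = 13; |E(F_13)| = 14.

Discriminant check: Δ ∝ 4a³ + 27b² = 4·9³ + 27·4² = 4·729 + 27·16 ≡ 7 (mod 13). Nonzero ⇒ E is nonsingular.
For each x ∈ F_13, compute rhs = x³ + 9·x + 4 mod 13, then count y ∈ F_13 with y² ≡ rhs.
  x = 0: rhs = 4, matching y values: 2, 11 (2 points).
  x = 1: rhs = 1, matching y values: 1, 12 (2 points).
  x = 2: rhs = 4, matching y values: 2, 11 (2 points).
  x = 3: rhs = 6, matching y values: none (0 points).
  x = 4: rhs = 0, matching y values: 0 (1 points).
  x = 5: rhs = 5, matching y values: none (0 points).
  x = 6: rhs = 1, matching y values: 1, 12 (2 points).
  x = 7: rhs = 7, matching y values: none (0 points).
  x = 8: rhs = 3, matching y values: 4, 9 (2 points).
  x = 9: rhs = 8, matching y values: none (0 points).
  x = 10: rhs = 2, matching y values: none (0 points).
  x = 11: rhs = 4, matching y values: 2, 11 (2 points).
  x = 12: rhs = 7, matching y values: none (0 points).
Total affine count: 13.
Full point count |E(F_13)| = 13 + 1 = 14.
Hasse bound: |14 − (13+1)| = |0| = 0 ≤ 2√13 ≈ 7.2111 ✓.


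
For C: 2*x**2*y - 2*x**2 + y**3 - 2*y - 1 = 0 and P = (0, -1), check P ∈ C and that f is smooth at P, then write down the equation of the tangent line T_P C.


Tangent line at P: y + 1 = 0.

Step 1: f(0, -1) = 0, so P lies on C.
Step 2: partial derivatives
  f_x(x, y) = 4*x*y - 4*x, f_y(x, y) = 2*x**2 + 3*y**2 - 2.
  f_x(P) = 0, f_y(P) = 1 (gradient nonzero, so P is smooth).
Step 3: tangent line at P: 0·(x − 0) + 1·(y − -1) = 0.
Expanding: y + 1 = 0.


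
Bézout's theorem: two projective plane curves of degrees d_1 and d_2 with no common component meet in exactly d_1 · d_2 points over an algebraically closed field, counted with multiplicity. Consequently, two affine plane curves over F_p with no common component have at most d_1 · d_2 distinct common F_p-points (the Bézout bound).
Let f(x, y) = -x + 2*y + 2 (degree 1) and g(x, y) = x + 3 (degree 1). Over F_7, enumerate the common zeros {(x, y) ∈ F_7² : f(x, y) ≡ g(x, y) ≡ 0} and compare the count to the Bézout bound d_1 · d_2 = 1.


Common zeros: {(4, 1)}; count = 1; Bézout bound = 1.

deg(f) = 1, deg(g) = 1, so Bézout bound = 1.
Scan x ∈ F_7. For each x, list the y ∈ F_7 with f(x, y) ≡ 0 and those with g(x, y) ≡ 0 (mod 7); the common zeros in that column are the intersection.
  x = 0: f ≡ 0 at y ∈ {6}; g ≡ 0 at y ∈ ∅; common: ∅.
  x = 1: f ≡ 0 at y ∈ {3}; g ≡ 0 at y ∈ ∅; common: ∅.
  x = 2: f ≡ 0 at y ∈ {0}; g ≡ 0 at y ∈ ∅; common: ∅.
  x = 3: f ≡ 0 at y ∈ {4}; g ≡ 0 at y ∈ ∅; common: ∅.
  x = 4: f ≡ 0 at y ∈ {1}; g ≡ 0 at y ∈ {0, 1, 2, 3, 4, 5, 6}; common: {1}.
  x = 5: f ≡ 0 at y ∈ {5}; g ≡ 0 at y ∈ ∅; common: ∅.
  x = 6: f ≡ 0 at y ∈ {2}; g ≡ 0 at y ∈ ∅; common: ∅.
Collecting: common zeros = {(4, 1)}, so the count is 1.
Comparison with the Bézout bound: 1 ≤ 1 = deg(f)·deg(g), as expected for curves with no common component (the bound is attained).


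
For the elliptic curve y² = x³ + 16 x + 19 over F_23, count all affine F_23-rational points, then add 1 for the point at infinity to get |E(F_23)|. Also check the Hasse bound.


Affine points = {(1, 6), (1, 17), (2, 6), (2, 17), (3, 5), (3, 18), (4, 3), (4, 20), (6, 3), (6, 20), (9, 8), (9, 15), (10, 11), (10, 12), (11, 10), (11, 13), (13, 3), (13, 20), (15, 0), (16, 1), (16, 22), (17, 11), (17, 12), (19, 11), (19, 12), (20, 6), (20, 17), (21, 5), (21, 18), (22, 5), (22, 18)}; affine count = 31; |E(F_23)| = 32.

Discriminant check: Δ ∝ 4a³ + 27b² = 4·16³ + 27·19² = 4·4096 + 27·361 ≡ 3 (mod 23). Nonzero ⇒ E is nonsingular.
For each x ∈ F_23, compute rhs = x³ + 16·x + 19 mod 23, then count y ∈ F_23 with y² ≡ rhs.
  x = 0: rhs = 19, matching y values: none (0 points).
  x = 1: rhs = 13, matching y values: 6, 17 (2 points).
  x = 2: rhs = 13, matching y values: 6, 17 (2 points).
  x = 3: rhs = 2, matching y values: 5, 18 (2 points).
  x = 4: rhs = 9, matching y values: 3, 20 (2 points).
  x = 5: rhs = 17, matching y values: none (0 points).
  x = 6: rhs = 9, matching y values: 3, 20 (2 points).
  x = 7: rhs = 14, matching y values: none (0 points).
  x = 8: rhs = 15, matching y values: none (0 points).
  x = 9: rhs = 18, matching y values: 8, 15 (2 points).
  x = 10: rhs = 6, matching y values: 11, 12 (2 points).
  x = 11: rhs = 8, matching y values: 10, 13 (2 points).
  x = 12: rhs = 7, matching y values: none (0 points).
  x = 13: rhs = 9, matching y values: 3, 20 (2 points).
  x = 14: rhs = 20, matching y values: none (0 points).
  x = 15: rhs = 0, matching y values: 0 (1 points).
  x = 16: rhs = 1, matching y values: 1, 22 (2 points).
  x = 17: rhs = 6, matching y values: 11, 12 (2 points).
  x = 18: rhs = 21, matching y values: none (0 points).
  x = 19: rhs = 6, matching y values: 11, 12 (2 points).
  x = 20: rhs = 13, matching y values: 6, 17 (2 points).
  x = 21: rhs = 2, matching y values: 5, 18 (2 points).
  x = 22: rhs = 2, matching y values: 5, 18 (2 points).
Total affine count: 31.
Full point count |E(F_23)| = 31 + 1 = 32.
Hasse bound: |32 − (23+1)| = |8| = 8 ≤ 2√23 ≈ 9.5917 ✓.


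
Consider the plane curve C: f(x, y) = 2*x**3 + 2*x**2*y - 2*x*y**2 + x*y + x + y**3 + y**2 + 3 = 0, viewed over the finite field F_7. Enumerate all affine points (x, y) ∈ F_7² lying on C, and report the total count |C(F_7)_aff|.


Affine F_7-points: {(2, 0), (2, 4), (2, 6), (3, 1), (3, 3), (4, 4), (4, 6), (6, 0)}; count = 8.

For each of the 49 pairs (x, y) ∈ F_7², evaluate f(x, y) mod 7. Record the zeros.
  x = 0: [0↦3, 1↦5, 2↦1, 3↦4, 4↦6, 5↦6, 6↦3]  zeros at y ∈ ∅
  x = 1: [0↦6, 1↦2, 2↦2, 3↦5, 4↦3, 5↦2, 6↦1]  zeros at y ∈ ∅
  x = 2: [0↦0, 1↦1, 2↦2, 3↦2, 4↦0, 5↦2, 6↦0]  zeros at y ∈ {0, 4, 6}
  x = 3: [0↦4, 1↦0, 2↦6, 3↦0, 4↦2, 5↦4, 6↦5]  zeros at y ∈ {1, 3}
  x = 4: [0↦2, 1↦4, 2↦5, 3↦4, 4↦0, 5↦6, 6↦0]  zeros at y ∈ {4, 6}
  x = 5: [0↦6, 1↦4, 2↦4, 3↦5, 4↦6, 5↦6, 6↦4]  zeros at y ∈ ∅
  x = 6: [0↦0, 1↦5, 2↦1, 3↦1, 4↦4, 5↦2, 6↦1]  zeros at y ∈ {0}
Collecting zeros: affine points = {(2, 0), (2, 4), (2, 6), (3, 1), (3, 3), (4, 4), (4, 6), (6, 0)}.
Total count |C(F_7)_aff| = 8.


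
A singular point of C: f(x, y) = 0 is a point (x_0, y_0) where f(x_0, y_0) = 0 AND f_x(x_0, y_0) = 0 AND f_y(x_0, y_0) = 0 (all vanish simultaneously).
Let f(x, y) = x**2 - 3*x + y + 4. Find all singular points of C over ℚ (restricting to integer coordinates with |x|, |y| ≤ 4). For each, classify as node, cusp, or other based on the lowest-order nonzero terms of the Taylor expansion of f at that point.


No singular points in the scanned grid; C is smooth there.

Compute partial derivatives:
  f_x = 2*x - 3.
  f_y = 1.
f_y = 1 is a nonzero constant, so f_y never vanishes: no point (x, y) can satisfy f = f_x = f_y = 0. In particular no (x, y) ∈ {−4, ..., 4}² is singular; the curve is smooth.


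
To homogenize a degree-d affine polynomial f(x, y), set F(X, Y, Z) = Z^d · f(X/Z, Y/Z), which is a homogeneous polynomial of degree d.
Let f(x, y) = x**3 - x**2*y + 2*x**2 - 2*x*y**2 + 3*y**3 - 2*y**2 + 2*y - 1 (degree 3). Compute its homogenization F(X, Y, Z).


F(X, Y, Z) = X**3 - X**2*Y + 2*X**2*Z - 2*X*Y**2 + 3*Y**3 - 2*Y**2*Z + 2*Y*Z**2 - Z**3

deg(f) = 3.
Substitute x = X/Z, y = Y/Z into f, then multiply by Z^3.
  monomial 1·x^3·y^0 ↦ 1·X^3·Y^0·Z^0.
  monomial -1·x^2·y^1 ↦ -1·X^2·Y^1·Z^0.
  monomial 2·x^2·y^0 ↦ 2·X^2·Y^0·Z^1.
  monomial -2·x^1·y^2 ↦ -2·X^1·Y^2·Z^0.
  monomial 3·x^0·y^3 ↦ 3·X^0·Y^3·Z^0.
  monomial -2·x^0·y^2 ↦ -2·X^0·Y^2·Z^1.
  monomial 2·x^0·y^1 ↦ 2·X^0·Y^1·Z^2.
  monomial -1·x^0·y^0 ↦ -1·X^0·Y^0·Z^3.
Collecting: F(X, Y, Z) = X**3 - X**2*Y + 2*X**2*Z - 2*X*Y**2 + 3*Y**3 - 2*Y**2*Z + 2*Y*Z**2 - Z**3.


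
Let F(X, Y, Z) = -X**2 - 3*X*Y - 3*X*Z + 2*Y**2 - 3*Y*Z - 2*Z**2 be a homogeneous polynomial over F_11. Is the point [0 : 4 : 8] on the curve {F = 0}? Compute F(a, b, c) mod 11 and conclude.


F(0,4,8) ≡ 6 (mod 11); P is NOT on the curve.

Evaluate F(0, 4, 8) term-by-term (mod 11).
  -X**2 ↦ -1·0·1·1 = 0
  -3*X*Y ↦ -3·0·4·1 = 0
  -3*X*Z ↦ -3·0·1·8 = 0
  2*Y**2 ↦ 2·1·16·1 = 32
  -3*Y*Z ↦ -3·1·4·8 = -96
  -2*Z**2 ↦ -2·1·1·64 = -128
Sum: F(0, 4, 8) = (0) + (0) + (0) + (32) + (-96) + (-128) = -192.
Reducing mod 11: -192 ≡ 6 (mod 11).
Since F(a, b, c) ≡ 6 ≠ 0 (mod 11), P does NOT lie on the curve.


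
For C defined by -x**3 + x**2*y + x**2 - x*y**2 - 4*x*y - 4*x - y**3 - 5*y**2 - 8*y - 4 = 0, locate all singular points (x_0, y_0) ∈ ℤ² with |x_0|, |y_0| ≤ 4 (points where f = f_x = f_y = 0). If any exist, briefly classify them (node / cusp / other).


Singular points: {(0, -2)}; classification: node.

Compute partial derivatives:
  f_x = -3*x**2 + 2*x*y + 2*x - y**2 - 4*y - 4.
  f_y = x**2 - 2*x*y - 4*x - 3*y**2 - 10*y - 8.
Scan x_0 ∈ {−4, ..., 4}. For each x_0, f_y(x_0, y) is a polynomial in y; find its integer roots y ∈ {−4, ..., 4}, then test f_x and f at those candidates.
  x = -4: f_y(-4, y) = -3*y**2 - 2*y + 24; no integer root y with |y| ≤ 4.
  x = -3: f_y(-3, y) = -3*y**2 - 4*y + 13; no integer root y with |y| ≤ 4.
  x = -2: f_y(-2, y) = -3*y**2 - 6*y + 4; no integer root y with |y| ≤ 4.
  x = -1: f_y(-1, y) = -3*y**2 - 8*y - 3; no integer root y with |y| ≤ 4.
  x = 0: f_y(0, y) = -3*y**2 - 10*y - 8; vanishes at y ∈ {-2}. (0, -2): f_x = 0, f = 0 — SINGULAR.
  x = 1: f_y(1, y) = -3*y**2 - 12*y - 11; no integer root y with |y| ≤ 4.
  x = 2: f_y(2, y) = -3*y**2 - 14*y - 12; no integer root y with |y| ≤ 4.
  x = 3: f_y(3, y) = -3*y**2 - 16*y - 11; no integer root y with |y| ≤ 4.
  x = 4: f_y(4, y) = -3*y**2 - 18*y - 8; no integer root y with |y| ≤ 4.
Only singular point on the grid: (0, -2).
Classify: substitute x = 0 + u, y = -2 + v and expand: f = -u**3 + u**2*v - u**2 - u*v**2 - v**3 + v**2.
No constant or linear terms (consistent with a singular point). Quadratic part: -u**2 + v**2. Cubic part: -u**3 + u**2*v - u*v**2 - v**3.
The quadratic part v**2 - u**2 = (v − u)(v + u) splits into two distinct linear factors, so there are two distinct tangent lines y − -2 = ±(x − 0) — this is a node (ordinary double point).
Classification: node.


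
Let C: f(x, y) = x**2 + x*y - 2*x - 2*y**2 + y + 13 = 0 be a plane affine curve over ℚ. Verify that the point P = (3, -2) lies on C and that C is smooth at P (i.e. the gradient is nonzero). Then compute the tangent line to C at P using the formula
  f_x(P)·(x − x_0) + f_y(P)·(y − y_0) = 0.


Tangent line at P: 2*x + 12*y + 18 = 0.

Step 1: f(3, -2) = 0, so P lies on C.
Step 2: partial derivatives
  f_x(x, y) = 2*x + y - 2, f_y(x, y) = x - 4*y + 1.
  f_x(P) = 2, f_y(P) = 12 (gradient nonzero, so P is smooth).
Step 3: tangent line at P: 2·(x − 3) + 12·(y − -2) = 0.
Expanding: 2*x + 12*y + 18 = 0.


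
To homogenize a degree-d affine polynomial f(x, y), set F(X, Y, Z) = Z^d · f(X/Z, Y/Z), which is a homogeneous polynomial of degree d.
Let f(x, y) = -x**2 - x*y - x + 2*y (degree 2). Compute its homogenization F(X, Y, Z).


F(X, Y, Z) = -X**2 - X*Y - X*Z + 2*Y*Z

deg(f) = 2.
Substitute x = X/Z, y = Y/Z into f, then multiply by Z^2.
  monomial -1·x^2·y^0 ↦ -1·X^2·Y^0·Z^0.
  monomial -1·x^1·y^1 ↦ -1·X^1·Y^1·Z^0.
  monomial -1·x^1·y^0 ↦ -1·X^1·Y^0·Z^1.
  monomial 2·x^0·y^1 ↦ 2·X^0·Y^1·Z^1.
Collecting: F(X, Y, Z) = -X**2 - X*Y - X*Z + 2*Y*Z.


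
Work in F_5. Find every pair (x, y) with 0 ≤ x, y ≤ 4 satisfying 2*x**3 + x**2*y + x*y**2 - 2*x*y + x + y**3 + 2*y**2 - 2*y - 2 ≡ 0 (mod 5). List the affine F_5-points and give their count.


Affine F_5-points: {(0, 2), (1, 2), (3, 0), (3, 2), (3, 3), (4, 0)}; count = 6.

For each of the 25 pairs (x, y) ∈ F_5², evaluate f(x, y) mod 5. Record the zeros.
  x = 0: [0↦3, 1↦4, 2↦0, 3↦2, 4↦1]  zeros at y ∈ {2}
  x = 1: [0↦1, 1↦2, 2↦0, 3↦1, 4↦1]  zeros at y ∈ {2}
  x = 2: [0↦1, 1↦4, 2↦1, 3↦3, 4↦1]  zeros at y ∈ ∅
  x = 3: [0↦0, 1↦2, 2↦0, 3↦0, 4↦3]  zeros at y ∈ {0, 2, 3}
  x = 4: [0↦0, 1↦3, 2↦4, 3↦4, 4↦4]  zeros at y ∈ {0}
Collecting zeros: affine points = {(0, 2), (1, 2), (3, 0), (3, 2), (3, 3), (4, 0)}.
Total count |C(F_5)_aff| = 6.


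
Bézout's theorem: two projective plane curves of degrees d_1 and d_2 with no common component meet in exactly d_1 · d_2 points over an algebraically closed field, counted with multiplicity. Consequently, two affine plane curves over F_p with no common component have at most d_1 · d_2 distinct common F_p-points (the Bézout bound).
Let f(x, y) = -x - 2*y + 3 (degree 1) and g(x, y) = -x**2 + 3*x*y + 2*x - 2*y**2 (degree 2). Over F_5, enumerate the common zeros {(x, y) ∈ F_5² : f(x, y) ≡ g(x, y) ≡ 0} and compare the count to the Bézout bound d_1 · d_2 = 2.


Common zeros: {(2, 3)}; count = 1; Bézout bound = 2.

deg(f) = 1, deg(g) = 2, so Bézout bound = 2.
Scan x ∈ F_5. For each x, list the y ∈ F_5 with f(x, y) ≡ 0 and those with g(x, y) ≡ 0 (mod 5); the common zeros in that column are the intersection.
  x = 0: f ≡ 0 at y ∈ {4}; g ≡ 0 at y ∈ {0}; common: ∅.
  x = 1: f ≡ 0 at y ∈ {1}; g ≡ 0 at y ∈ ∅; common: ∅.
  x = 2: f ≡ 0 at y ∈ {3}; g ≡ 0 at y ∈ {0, 3}; common: {3}.
  x = 3: f ≡ 0 at y ∈ {0}; g ≡ 0 at y ∈ ∅; common: ∅.
  x = 4: f ≡ 0 at y ∈ {2}; g ≡ 0 at y ∈ {3}; common: ∅.
Collecting: common zeros = {(2, 3)}, so the count is 1.
Comparison with the Bézout bound: 1 ≤ 2 = deg(f)·deg(g), as expected for curves with no common component (the affine F_5-count falls short of the bound because intersections may lie at infinity, over extension fields, or carry multiplicity).


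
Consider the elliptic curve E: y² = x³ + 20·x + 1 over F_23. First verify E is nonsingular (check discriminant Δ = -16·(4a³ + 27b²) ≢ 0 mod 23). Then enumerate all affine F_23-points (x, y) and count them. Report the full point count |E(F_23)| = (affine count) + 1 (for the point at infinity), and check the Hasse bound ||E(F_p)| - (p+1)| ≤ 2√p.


Affine points = {(0, 1), (0, 22), (2, 7), (2, 16), (7, 1), (7, 22), (8, 11), (8, 12), (9, 6), (9, 17), (14, 9), (14, 14), (16, 1), (16, 22), (18, 11), (18, 12), (19, 8), (19, 15), (20, 11), (20, 12), (22, 7), (22, 16)}; affine count = 22; |E(F_23)| = 23.

Discriminant check: Δ ∝ 4a³ + 27b² = 4·20³ + 27·1² = 4·8000 + 27·1 ≡ 11 (mod 23). Nonzero ⇒ E is nonsingular.
For each x ∈ F_23, compute rhs = x³ + 20·x + 1 mod 23, then count y ∈ F_23 with y² ≡ rhs.
  x = 0: rhs = 1, matching y values: 1, 22 (2 points).
  x = 1: rhs = 22, matching y values: none (0 points).
  x = 2: rhs = 3, matching y values: 7, 16 (2 points).
  x = 3: rhs = 19, matching y values: none (0 points).
  x = 4: rhs = 7, matching y values: none (0 points).
  x = 5: rhs = 19, matching y values: none (0 points).
  x = 6: rhs = 15, matching y values: none (0 points).
  x = 7: rhs = 1, matching y values: 1, 22 (2 points).
  x = 8: rhs = 6, matching y values: 11, 12 (2 points).
  x = 9: rhs = 13, matching y values: 6, 17 (2 points).
  x = 10: rhs = 5, matching y values: none (0 points).
  x = 11: rhs = 11, matching y values: none (0 points).
  x = 12: rhs = 14, matching y values: none (0 points).
  x = 13: rhs = 20, matching y values: none (0 points).
  x = 14: rhs = 12, matching y values: 9, 14 (2 points).
  x = 15: rhs = 19, matching y values: none (0 points).
  x = 16: rhs = 1, matching y values: 1, 22 (2 points).
  x = 17: rhs = 10, matching y values: none (0 points).
  x = 18: rhs = 6, matching y values: 11, 12 (2 points).
  x = 19: rhs = 18, matching y values: 8, 15 (2 points).
  x = 20: rhs = 6, matching y values: 11, 12 (2 points).
  x = 21: rhs = 22, matching y values: none (0 points).
  x = 22: rhs = 3, matching y values: 7, 16 (2 points).
Total affine count: 22.
Full point count |E(F_23)| = 22 + 1 = 23.
Hasse bound: |23 − (23+1)| = |-1| = 1 ≤ 2√23 ≈ 9.5917 ✓.


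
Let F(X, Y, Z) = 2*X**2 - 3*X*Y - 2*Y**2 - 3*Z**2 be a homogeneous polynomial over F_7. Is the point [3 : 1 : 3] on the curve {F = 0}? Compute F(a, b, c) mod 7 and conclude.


F(3,1,3) ≡ 1 (mod 7); P is NOT on the curve.

Evaluate F(3, 1, 3) term-by-term (mod 7).
  2*X**2 ↦ 2·9·1·1 = 18
  -3*X*Y ↦ -3·3·1·1 = -9
  -2*Y**2 ↦ -2·1·1·1 = -2
  -3*Z**2 ↦ -3·1·1·9 = -27
Sum: F(3, 1, 3) = (18) + (-9) + (-2) + (-27) = -20.
Reducing mod 7: -20 ≡ 1 (mod 7).
Since F(a, b, c) ≡ 1 ≠ 0 (mod 7), P does NOT lie on the curve.


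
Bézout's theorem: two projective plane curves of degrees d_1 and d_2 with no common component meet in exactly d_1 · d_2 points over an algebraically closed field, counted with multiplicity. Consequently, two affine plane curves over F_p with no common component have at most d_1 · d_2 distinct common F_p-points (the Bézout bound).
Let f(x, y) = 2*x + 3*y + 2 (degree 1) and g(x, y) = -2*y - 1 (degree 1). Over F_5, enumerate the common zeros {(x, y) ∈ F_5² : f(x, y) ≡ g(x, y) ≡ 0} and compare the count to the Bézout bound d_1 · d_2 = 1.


Common zeros: {(1, 2)}; count = 1; Bézout bound = 1.

deg(f) = 1, deg(g) = 1, so Bézout bound = 1.
Scan x ∈ F_5. For each x, list the y ∈ F_5 with f(x, y) ≡ 0 and those with g(x, y) ≡ 0 (mod 5); the common zeros in that column are the intersection.
  x = 0: f ≡ 0 at y ∈ {1}; g ≡ 0 at y ∈ {2}; common: ∅.
  x = 1: f ≡ 0 at y ∈ {2}; g ≡ 0 at y ∈ {2}; common: {2}.
  x = 2: f ≡ 0 at y ∈ {3}; g ≡ 0 at y ∈ {2}; common: ∅.
  x = 3: f ≡ 0 at y ∈ {4}; g ≡ 0 at y ∈ {2}; common: ∅.
  x = 4: f ≡ 0 at y ∈ {0}; g ≡ 0 at y ∈ {2}; common: ∅.
Collecting: common zeros = {(1, 2)}, so the count is 1.
Comparison with the Bézout bound: 1 ≤ 1 = deg(f)·deg(g), as expected for curves with no common component (the bound is attained).


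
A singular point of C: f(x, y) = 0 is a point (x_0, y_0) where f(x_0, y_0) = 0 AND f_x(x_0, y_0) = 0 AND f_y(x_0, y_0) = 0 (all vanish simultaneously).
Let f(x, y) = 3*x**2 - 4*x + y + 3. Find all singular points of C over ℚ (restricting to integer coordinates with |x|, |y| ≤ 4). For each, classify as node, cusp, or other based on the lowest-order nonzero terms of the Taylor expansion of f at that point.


No singular points in the scanned grid; C is smooth there.

Compute partial derivatives:
  f_x = 6*x - 4.
  f_y = 1.
f_y = 1 is a nonzero constant, so f_y never vanishes: no point (x, y) can satisfy f = f_x = f_y = 0. In particular no (x, y) ∈ {−4, ..., 4}² is singular; the curve is smooth.


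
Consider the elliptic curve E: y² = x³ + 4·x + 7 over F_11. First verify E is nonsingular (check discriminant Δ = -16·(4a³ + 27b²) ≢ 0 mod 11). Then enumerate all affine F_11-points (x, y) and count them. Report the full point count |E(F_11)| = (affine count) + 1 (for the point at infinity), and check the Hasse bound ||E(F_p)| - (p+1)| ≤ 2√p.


Affine points = {(1, 1), (1, 10), (2, 1), (2, 10), (5, 3), (5, 8), (6, 4), (6, 7), (7, 2), (7, 9), (8, 1), (8, 10)}; affine count = 12; |E(F_11)| = 13.

Discriminant check: Δ ∝ 4a³ + 27b² = 4·4³ + 27·7² = 4·64 + 27·49 ≡ 6 (mod 11). Nonzero ⇒ E is nonsingular.
For each x ∈ F_11, compute rhs = x³ + 4·x + 7 mod 11, then count y ∈ F_11 with y² ≡ rhs.
  x = 0: rhs = 7, matching y values: none (0 points).
  x = 1: rhs = 1, matching y values: 1, 10 (2 points).
  x = 2: rhs = 1, matching y values: 1, 10 (2 points).
  x = 3: rhs = 2, matching y values: none (0 points).
  x = 4: rhs = 10, matching y values: none (0 points).
  x = 5: rhs = 9, matching y values: 3, 8 (2 points).
  x = 6: rhs = 5, matching y values: 4, 7 (2 points).
  x = 7: rhs = 4, matching y values: 2, 9 (2 points).
  x = 8: rhs = 1, matching y values: 1, 10 (2 points).
  x = 9: rhs = 2, matching y values: none (0 points).
  x = 10: rhs = 2, matching y values: none (0 points).
Total affine count: 12.
Full point count |E(F_11)| = 12 + 1 = 13.
Hasse bound: |13 − (11+1)| = |1| = 1 ≤ 2√11 ≈ 6.6332 ✓.


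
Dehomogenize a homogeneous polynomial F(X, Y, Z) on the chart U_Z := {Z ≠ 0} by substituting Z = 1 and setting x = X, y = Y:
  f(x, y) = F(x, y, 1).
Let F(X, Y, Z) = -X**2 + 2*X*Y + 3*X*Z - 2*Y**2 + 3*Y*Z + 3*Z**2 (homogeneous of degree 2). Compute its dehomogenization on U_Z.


f(x, y) = -x**2 + 2*x*y + 3*x - 2*y**2 + 3*y + 3

On U_Z we set Z = 1. Each monomial c·X^i·Y^j·Z^k in F becomes c·x^i·y^j·1^k = c·x^i·y^j.
Substituting Z = 1: F(X, Y, 1) = -x**2 + 2*x*y + 3*x - 2*y**2 + 3*y + 3.
Note: deg(f) ≤ deg(F) = 2; strict inequality happens when F is divisible by Z (lost terms).


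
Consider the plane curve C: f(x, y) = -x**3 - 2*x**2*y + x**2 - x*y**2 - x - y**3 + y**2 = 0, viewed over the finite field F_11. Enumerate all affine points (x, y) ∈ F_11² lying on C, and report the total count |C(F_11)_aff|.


Affine F_11-points: {(0, 0), (0, 1), (1, 9), (2, 3), (3, 5), (4, 1), (4, 8), (4, 10), (6, 1), (7, 9), (8, 2), (8, 4), (8, 9)}; count = 13.

For each of the 121 pairs (x, y) ∈ F_11², evaluate f(x, y) mod 11. Record the zeros.
  x = 0: [0↦0, 1↦0, 2↦7, 3↦4, 4↦7, 5↦10, 6↦7, 7↦3, 8↦3, 9↦1, 10↦2]  zeros at y ∈ {0, 1}
  x = 1: [0↦10, 1↦7, 2↦9, 3↦10, 4↦4, 5↦7, 6↦2, 7↦5, 8↦10, 9↦0, 10↦2]  zeros at y ∈ {9}
  x = 2: [0↦5, 1↦6, 2↦10, 3↦0, 4↦3, 5↦2, 6↦2, 7↦8, 8↦3, 9↦3, 10↦2]  zeros at y ∈ {3}
  x = 3: [0↦1, 1↦2, 2↦4, 3↦1, 4↦9, 5↦0, 6↦1, 7↦6, 8↦9, 9↦4, 10↦7]  zeros at y ∈ {5}
  x = 4: [0↦3, 1↦0, 2↦7, 3↦7, 4↦5, 5↦6, 6↦4, 7↦4, 8↦0, 9↦8, 10↦0]  zeros at y ∈ {1, 8, 10}
  x = 5: [0↦5, 1↦5, 2↦2, 3↦1, 4↦7, 5↦3, 6↦5, 7↦7, 8↦3, 9↦9, 10↦8]  zeros at y ∈ ∅
  x = 6: [0↦1, 1↦0, 2↦5, 3↦10, 4↦9, 5↦7, 6↦9, 7↦9, 8↦1, 9↦1, 10↦3]  zeros at y ∈ {1}
  x = 7: [0↦7, 1↦1, 2↦10, 3↦6, 4↦5, 5↦1, 6↦10, 7↦4, 8↦10, 9↦0, 10↦1]  zeros at y ∈ {9}
  x = 8: [0↦6, 1↦2, 2↦0, 3↦5, 4↦0, 5↦1, 6↦2, 7↦8, 8↦2, 9↦0, 10↦7]  zeros at y ∈ {2, 4, 9}
  x = 9: [0↦3, 1↦8, 2↦2, 3↦1, 4↦10, 5↦1, 6↦1, 7↦4, 8↦4, 9↦6, 10↦4]  zeros at y ∈ ∅
  x = 10: [0↦3, 1↦2, 2↦10, 3↦10, 4↦7, 5↦6, 6↦1, 7↦8, 8↦10, 9↦1, 10↦8]  zeros at y ∈ ∅
Collecting zeros: affine points = {(0, 0), (0, 1), (1, 9), (2, 3), (3, 5), (4, 1), (4, 8), (4, 10), (6, 1), (7, 9), (8, 2), (8, 4), (8, 9)}.
Total count |C(F_11)_aff| = 13.


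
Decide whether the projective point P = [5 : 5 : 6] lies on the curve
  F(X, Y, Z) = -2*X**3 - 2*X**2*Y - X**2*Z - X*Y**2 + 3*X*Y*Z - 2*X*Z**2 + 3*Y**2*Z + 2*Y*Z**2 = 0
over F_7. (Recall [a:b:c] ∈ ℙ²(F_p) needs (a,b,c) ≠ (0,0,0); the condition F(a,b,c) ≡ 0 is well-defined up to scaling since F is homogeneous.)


F(5,5,6) ≡ 6 (mod 7); P is NOT on the curve.

Evaluate F(5, 5, 6) term-by-term (mod 7).
  -2*X**3 ↦ -2·125·1·1 = -250
  -2*X**2*Y ↦ -2·25·5·1 = -250
  -X**2*Z ↦ -1·25·1·6 = -150
  -X*Y**2 ↦ -1·5·25·1 = -125
  3*X*Y*Z ↦ 3·5·5·6 = 450
  -2*X*Z**2 ↦ -2·5·1·36 = -360
  3*Y**2*Z ↦ 3·1·25·6 = 450
  2*Y*Z**2 ↦ 2·1·5·36 = 360
Sum: F(5, 5, 6) = (-250) + (-250) + (-150) + (-125) + (450) + (-360) + (450) + (360) = 125.
Reducing mod 7: 125 ≡ 6 (mod 7).
Since F(a, b, c) ≡ 6 ≠ 0 (mod 7), P does NOT lie on the curve.


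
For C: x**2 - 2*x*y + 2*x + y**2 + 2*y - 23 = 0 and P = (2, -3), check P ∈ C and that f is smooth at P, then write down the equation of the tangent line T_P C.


Tangent line at P: 12*x - 8*y - 48 = 0.

Step 1: f(2, -3) = 0, so P lies on C.
Step 2: partial derivatives
  f_x(x, y) = 2*x - 2*y + 2, f_y(x, y) = -2*x + 2*y + 2.
  f_x(P) = 12, f_y(P) = -8 (gradient nonzero, so P is smooth).
Step 3: tangent line at P: 12·(x − 2) + -8·(y − -3) = 0.
Expanding: 12*x - 8*y - 48 = 0.


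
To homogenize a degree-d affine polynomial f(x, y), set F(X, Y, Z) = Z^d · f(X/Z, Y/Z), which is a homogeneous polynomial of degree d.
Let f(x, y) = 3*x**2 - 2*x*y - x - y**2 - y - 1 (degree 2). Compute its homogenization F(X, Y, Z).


F(X, Y, Z) = 3*X**2 - 2*X*Y - X*Z - Y**2 - Y*Z - Z**2

deg(f) = 2.
Substitute x = X/Z, y = Y/Z into f, then multiply by Z^2.
  monomial 3·x^2·y^0 ↦ 3·X^2·Y^0·Z^0.
  monomial -2·x^1·y^1 ↦ -2·X^1·Y^1·Z^0.
  monomial -1·x^1·y^0 ↦ -1·X^1·Y^0·Z^1.
  monomial -1·x^0·y^2 ↦ -1·X^0·Y^2·Z^0.
  monomial -1·x^0·y^1 ↦ -1·X^0·Y^1·Z^1.
  monomial -1·x^0·y^0 ↦ -1·X^0·Y^0·Z^2.
Collecting: F(X, Y, Z) = 3*X**2 - 2*X*Y - X*Z - Y**2 - Y*Z - Z**2.


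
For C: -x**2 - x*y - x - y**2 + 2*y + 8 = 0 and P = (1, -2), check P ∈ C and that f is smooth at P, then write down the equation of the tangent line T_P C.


Tangent line at P: -x + 5*y + 11 = 0.

Step 1: f(1, -2) = 0, so P lies on C.
Step 2: partial derivatives
  f_x(x, y) = -2*x - y - 1, f_y(x, y) = -x - 2*y + 2.
  f_x(P) = -1, f_y(P) = 5 (gradient nonzero, so P is smooth).
Step 3: tangent line at P: -1·(x − 1) + 5·(y − -2) = 0.
Expanding: -x + 5*y + 11 = 0.


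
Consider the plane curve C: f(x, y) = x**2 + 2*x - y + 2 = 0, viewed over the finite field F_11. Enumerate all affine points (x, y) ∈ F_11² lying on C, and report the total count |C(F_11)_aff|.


Affine F_11-points: {(0, 2), (1, 5), (2, 10), (3, 6), (4, 4), (5, 4), (6, 6), (7, 10), (8, 5), (9, 2), (10, 1)}; count = 11.

For each of the 121 pairs (x, y) ∈ F_11², evaluate f(x, y) mod 11. Record the zeros.
  x = 0: [0↦2, 1↦1, 2↦0, 3↦10, 4↦9, 5↦8, 6↦7, 7↦6, 8↦5, 9↦4, 10↦3]  zeros at y ∈ {2}
  x = 1: [0↦5, 1↦4, 2↦3, 3↦2, 4↦1, 5↦0, 6↦10, 7↦9, 8↦8, 9↦7, 10↦6]  zeros at y ∈ {5}
  x = 2: [0↦10, 1↦9, 2↦8, 3↦7, 4↦6, 5↦5, 6↦4, 7↦3, 8↦2, 9↦1, 10↦0]  zeros at y ∈ {10}
  x = 3: [0↦6, 1↦5, 2↦4, 3↦3, 4↦2, 5↦1, 6↦0, 7↦10, 8↦9, 9↦8, 10↦7]  zeros at y ∈ {6}
  x = 4: [0↦4, 1↦3, 2↦2, 3↦1, 4↦0, 5↦10, 6↦9, 7↦8, 8↦7, 9↦6, 10↦5]  zeros at y ∈ {4}
  x = 5: [0↦4, 1↦3, 2↦2, 3↦1, 4↦0, 5↦10, 6↦9, 7↦8, 8↦7, 9↦6, 10↦5]  zeros at y ∈ {4}
  x = 6: [0↦6, 1↦5, 2↦4, 3↦3, 4↦2, 5↦1, 6↦0, 7↦10, 8↦9, 9↦8, 10↦7]  zeros at y ∈ {6}
  x = 7: [0↦10, 1↦9, 2↦8, 3↦7, 4↦6, 5↦5, 6↦4, 7↦3, 8↦2, 9↦1, 10↦0]  zeros at y ∈ {10}
  x = 8: [0↦5, 1↦4, 2↦3, 3↦2, 4↦1, 5↦0, 6↦10, 7↦9, 8↦8, 9↦7, 10↦6]  zeros at y ∈ {5}
  x = 9: [0↦2, 1↦1, 2↦0, 3↦10, 4↦9, 5↦8, 6↦7, 7↦6, 8↦5, 9↦4, 10↦3]  zeros at y ∈ {2}
  x = 10: [0↦1, 1↦0, 2↦10, 3↦9, 4↦8, 5↦7, 6↦6, 7↦5, 8↦4, 9↦3, 10↦2]  zeros at y ∈ {1}
Collecting zeros: affine points = {(0, 2), (1, 5), (2, 10), (3, 6), (4, 4), (5, 4), (6, 6), (7, 10), (8, 5), (9, 2), (10, 1)}.
Total count |C(F_11)_aff| = 11.


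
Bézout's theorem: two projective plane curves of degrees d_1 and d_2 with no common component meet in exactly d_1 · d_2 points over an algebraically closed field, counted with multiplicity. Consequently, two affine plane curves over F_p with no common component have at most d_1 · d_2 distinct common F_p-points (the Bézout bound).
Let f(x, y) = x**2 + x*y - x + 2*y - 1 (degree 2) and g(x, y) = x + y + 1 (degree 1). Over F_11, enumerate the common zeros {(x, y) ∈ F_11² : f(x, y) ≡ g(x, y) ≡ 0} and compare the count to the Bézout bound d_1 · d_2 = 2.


Common zeros: {(2, 8)}; count = 1; Bézout bound = 2.

deg(f) = 2, deg(g) = 1, so Bézout bound = 2.
Scan x ∈ F_11. For each x, list the y ∈ F_11 with f(x, y) ≡ 0 and those with g(x, y) ≡ 0 (mod 11); the common zeros in that column are the intersection.
  x = 0: f ≡ 0 at y ∈ {6}; g ≡ 0 at y ∈ {10}; common: ∅.
  x = 1: f ≡ 0 at y ∈ {4}; g ≡ 0 at y ∈ {9}; common: ∅.
  x = 2: f ≡ 0 at y ∈ {8}; g ≡ 0 at y ∈ {8}; common: {8}.
  x = 3: f ≡ 0 at y ∈ {10}; g ≡ 0 at y ∈ {7}; common: ∅.
  x = 4: f ≡ 0 at y ∈ {0}; g ≡ 0 at y ∈ {6}; common: ∅.
  x = 5: f ≡ 0 at y ∈ {2}; g ≡ 0 at y ∈ {5}; common: ∅.
  x = 6: f ≡ 0 at y ∈ {6}; g ≡ 0 at y ∈ {4}; common: ∅.
  x = 7: f ≡ 0 at y ∈ {4}; g ≡ 0 at y ∈ {3}; common: ∅.
  x = 8: f ≡ 0 at y ∈ {0}; g ≡ 0 at y ∈ {2}; common: ∅.
  x = 9: f ≡ 0 at y ∈ ∅; g ≡ 0 at y ∈ {1}; common: ∅.
  x = 10: f ≡ 0 at y ∈ {10}; g ≡ 0 at y ∈ {0}; common: ∅.
Collecting: common zeros = {(2, 8)}, so the count is 1.
Comparison with the Bézout bound: 1 ≤ 2 = deg(f)·deg(g), as expected for curves with no common component (the affine F_11-count falls short of the bound because intersections may lie at infinity, over extension fields, or carry multiplicity).


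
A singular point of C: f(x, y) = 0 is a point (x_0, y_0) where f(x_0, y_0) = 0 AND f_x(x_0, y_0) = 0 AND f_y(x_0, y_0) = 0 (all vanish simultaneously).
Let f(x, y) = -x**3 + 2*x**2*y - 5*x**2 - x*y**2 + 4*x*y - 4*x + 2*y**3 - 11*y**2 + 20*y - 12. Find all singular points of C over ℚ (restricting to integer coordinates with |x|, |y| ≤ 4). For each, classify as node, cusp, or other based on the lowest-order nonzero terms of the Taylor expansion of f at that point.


Singular points: {(0, 2)}; classification: node.

Compute partial derivatives:
  f_x = -3*x**2 + 4*x*y - 10*x - y**2 + 4*y - 4.
  f_y = 2*x**2 - 2*x*y + 4*x + 6*y**2 - 22*y + 20.
Scan x_0 ∈ {−4, ..., 4}. For each x_0, f_y(x_0, y) is a polynomial in y; find its integer roots y ∈ {−4, ..., 4}, then test f_x and f at those candidates.
  x = -4: f_y(-4, y) = 6*y**2 - 14*y + 36; no integer root y with |y| ≤ 4.
  x = -3: f_y(-3, y) = 6*y**2 - 16*y + 26; no integer root y with |y| ≤ 4.
  x = -2: f_y(-2, y) = 6*y**2 - 18*y + 20; no integer root y with |y| ≤ 4.
  x = -1: f_y(-1, y) = 6*y**2 - 20*y + 18; no integer root y with |y| ≤ 4.
  x = 0: f_y(0, y) = 6*y**2 - 22*y + 20; vanishes at y ∈ {2}. (0, 2): f_x = 0, f = 0 — SINGULAR.
  x = 1: f_y(1, y) = 6*y**2 - 24*y + 26; no integer root y with |y| ≤ 4.
  x = 2: f_y(2, y) = 6*y**2 - 26*y + 36; no integer root y with |y| ≤ 4.
  x = 3: f_y(3, y) = 6*y**2 - 28*y + 50; no integer root y with |y| ≤ 4.
  x = 4: f_y(4, y) = 6*y**2 - 30*y + 68; no integer root y with |y| ≤ 4.
Only singular point on the grid: (0, 2).
Classify: substitute x = 0 + u, y = 2 + v and expand: f = -u**3 + 2*u**2*v - u**2 - u*v**2 + 2*v**3 + v**2.
No constant or linear terms (consistent with a singular point). Quadratic part: -u**2 + v**2. Cubic part: -u**3 + 2*u**2*v - u*v**2 + 2*v**3.
The quadratic part v**2 - u**2 = (v − u)(v + u) splits into two distinct linear factors, so there are two distinct tangent lines y − 2 = ±(x − 0) — this is a node (ordinary double point).
Classification: node.


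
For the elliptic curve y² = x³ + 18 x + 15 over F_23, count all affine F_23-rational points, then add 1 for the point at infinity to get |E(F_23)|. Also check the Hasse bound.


Affine points = {(2, 6), (2, 17), (3, 2), (3, 21), (4, 6), (4, 17), (5, 0), (7, 1), (7, 22), (8, 2), (8, 21), (9, 3), (9, 20), (11, 7), (11, 16), (12, 2), (12, 21), (13, 10), (13, 13), (15, 7), (15, 16), (16, 11), (16, 12), (17, 6), (17, 17), (20, 7), (20, 16)}; affine count = 27; |E(F_23)| = 28.

Discriminant check: Δ ∝ 4a³ + 27b² = 4·18³ + 27·15² = 4·5832 + 27·225 ≡ 9 (mod 23). Nonzero ⇒ E is nonsingular.
For each x ∈ F_23, compute rhs = x³ + 18·x + 15 mod 23, then count y ∈ F_23 with y² ≡ rhs.
  x = 0: rhs = 15, matching y values: none (0 points).
  x = 1: rhs = 11, matching y values: none (0 points).
  x = 2: rhs = 13, matching y values: 6, 17 (2 points).
  x = 3: rhs = 4, matching y values: 2, 21 (2 points).
  x = 4: rhs = 13, matching y values: 6, 17 (2 points).
  x = 5: rhs = 0, matching y values: 0 (1 points).
  x = 6: rhs = 17, matching y values: none (0 points).
  x = 7: rhs = 1, matching y values: 1, 22 (2 points).
  x = 8: rhs = 4, matching y values: 2, 21 (2 points).
  x = 9: rhs = 9, matching y values: 3, 20 (2 points).
  x = 10: rhs = 22, matching y values: none (0 points).
  x = 11: rhs = 3, matching y values: 7, 16 (2 points).
  x = 12: rhs = 4, matching y values: 2, 21 (2 points).
  x = 13: rhs = 8, matching y values: 10, 13 (2 points).
  x = 14: rhs = 21, matching y values: none (0 points).
  x = 15: rhs = 3, matching y values: 7, 16 (2 points).
  x = 16: rhs = 6, matching y values: 11, 12 (2 points).
  x = 17: rhs = 13, matching y values: 6, 17 (2 points).
  x = 18: rhs = 7, matching y values: none (0 points).
  x = 19: rhs = 17, matching y values: none (0 points).
  x = 20: rhs = 3, matching y values: 7, 16 (2 points).
  x = 21: rhs = 17, matching y values: none (0 points).
  x = 22: rhs = 19, matching y values: none (0 points).
Total affine count: 27.
Full point count |E(F_23)| = 27 + 1 = 28.
Hasse bound: |28 − (23+1)| = |4| = 4 ≤ 2√23 ≈ 9.5917 ✓.


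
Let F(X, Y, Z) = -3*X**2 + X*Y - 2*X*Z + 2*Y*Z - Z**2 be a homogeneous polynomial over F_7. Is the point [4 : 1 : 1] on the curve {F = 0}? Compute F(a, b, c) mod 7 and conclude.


F(4,1,1) ≡ 5 (mod 7); P is NOT on the curve.

Evaluate F(4, 1, 1) term-by-term (mod 7).
  -3*X**2 ↦ -3·16·1·1 = -48
  X*Y ↦ 1·4·1·1 = 4
  -2*X*Z ↦ -2·4·1·1 = -8
  2*Y*Z ↦ 2·1·1·1 = 2
  -Z**2 ↦ -1·1·1·1 = -1
Sum: F(4, 1, 1) = (-48) + (4) + (-8) + (2) + (-1) = -51.
Reducing mod 7: -51 ≡ 5 (mod 7).
Since F(a, b, c) ≡ 5 ≠ 0 (mod 7), P does NOT lie on the curve.


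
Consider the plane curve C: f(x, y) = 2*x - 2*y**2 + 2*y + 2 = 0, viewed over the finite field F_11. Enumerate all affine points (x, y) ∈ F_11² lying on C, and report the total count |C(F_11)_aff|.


Affine F_11-points: {(0, 4), (0, 8), (1, 2), (1, 10), (5, 3), (5, 9), (7, 6), (8, 5), (8, 7), (10, 0), (10, 1)}; count = 11.

For each of the 121 pairs (x, y) ∈ F_11², evaluate f(x, y) mod 11. Record the zeros.
  x = 0: [0↦2, 1↦2, 2↦9, 3↦1, 4↦0, 5↦6, 6↦8, 7↦6, 8↦0, 9↦1, 10↦9]  zeros at y ∈ {4, 8}
  x = 1: [0↦4, 1↦4, 2↦0, 3↦3, 4↦2, 5↦8, 6↦10, 7↦8, 8↦2, 9↦3, 10↦0]  zeros at y ∈ {2, 10}
  x = 2: [0↦6, 1↦6, 2↦2, 3↦5, 4↦4, 5↦10, 6↦1, 7↦10, 8↦4, 9↦5, 10↦2]  zeros at y ∈ ∅
  x = 3: [0↦8, 1↦8, 2↦4, 3↦7, 4↦6, 5↦1, 6↦3, 7↦1, 8↦6, 9↦7, 10↦4]  zeros at y ∈ ∅
  x = 4: [0↦10, 1↦10, 2↦6, 3↦9, 4↦8, 5↦3, 6↦5, 7↦3, 8↦8, 9↦9, 10↦6]  zeros at y ∈ ∅
  x = 5: [0↦1, 1↦1, 2↦8, 3↦0, 4↦10, 5↦5, 6↦7, 7↦5, 8↦10, 9↦0, 10↦8]  zeros at y ∈ {3, 9}
  x = 6: [0↦3, 1↦3, 2↦10, 3↦2, 4↦1, 5↦7, 6↦9, 7↦7, 8↦1, 9↦2, 10↦10]  zeros at y ∈ ∅
  x = 7: [0↦5, 1↦5, 2↦1, 3↦4, 4↦3, 5↦9, 6↦0, 7↦9, 8↦3, 9↦4, 10↦1]  zeros at y ∈ {6}
  x = 8: [0↦7, 1↦7, 2↦3, 3↦6, 4↦5, 5↦0, 6↦2, 7↦0, 8↦5, 9↦6, 10↦3]  zeros at y ∈ {5, 7}
  x = 9: [0↦9, 1↦9, 2↦5, 3↦8, 4↦7, 5↦2, 6↦4, 7↦2, 8↦7, 9↦8, 10↦5]  zeros at y ∈ ∅
  x = 10: [0↦0, 1↦0, 2↦7, 3↦10, 4↦9, 5↦4, 6↦6, 7↦4, 8↦9, 9↦10, 10↦7]  zeros at y ∈ {0, 1}
Collecting zeros: affine points = {(0, 4), (0, 8), (1, 2), (1, 10), (5, 3), (5, 9), (7, 6), (8, 5), (8, 7), (10, 0), (10, 1)}.
Total count |C(F_11)_aff| = 11.


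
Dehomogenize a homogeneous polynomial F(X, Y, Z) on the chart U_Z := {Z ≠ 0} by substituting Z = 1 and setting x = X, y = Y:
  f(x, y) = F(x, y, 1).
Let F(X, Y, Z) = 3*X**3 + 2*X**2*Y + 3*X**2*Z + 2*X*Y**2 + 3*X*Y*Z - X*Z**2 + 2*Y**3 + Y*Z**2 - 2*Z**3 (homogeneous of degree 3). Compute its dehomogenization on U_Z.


f(x, y) = 3*x**3 + 2*x**2*y + 3*x**2 + 2*x*y**2 + 3*x*y - x + 2*y**3 + y - 2

On U_Z we set Z = 1. Each monomial c·X^i·Y^j·Z^k in F becomes c·x^i·y^j·1^k = c·x^i·y^j.
Substituting Z = 1: F(X, Y, 1) = 3*x**3 + 2*x**2*y + 3*x**2 + 2*x*y**2 + 3*x*y - x + 2*y**3 + y - 2.
Note: deg(f) ≤ deg(F) = 3; strict inequality happens when F is divisible by Z (lost terms).


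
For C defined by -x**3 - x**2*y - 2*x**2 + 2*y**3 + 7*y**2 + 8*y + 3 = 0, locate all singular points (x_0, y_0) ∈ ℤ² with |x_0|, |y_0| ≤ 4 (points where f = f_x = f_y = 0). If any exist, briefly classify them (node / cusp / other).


Singular points: {(0, -1)}; classification: node.

Compute partial derivatives:
  f_x = -3*x**2 - 2*x*y - 4*x.
  f_y = -x**2 + 6*y**2 + 14*y + 8.
Scan x_0 ∈ {−4, ..., 4}. For each x_0, f_y(x_0, y) is a polynomial in y; find its integer roots y ∈ {−4, ..., 4}, then test f_x and f at those candidates.
  x = -4: f_y(-4, y) = 6*y**2 + 14*y - 8; no integer root y with |y| ≤ 4.
  x = -3: f_y(-3, y) = 6*y**2 + 14*y - 1; no integer root y with |y| ≤ 4.
  x = -2: f_y(-2, y) = 6*y**2 + 14*y + 4; vanishes at y ∈ {-2}. (-2, -2): f_x = -12 ≠ 0.
  x = -1: f_y(-1, y) = 6*y**2 + 14*y + 7; no integer root y with |y| ≤ 4.
  x = 0: f_y(0, y) = 6*y**2 + 14*y + 8; vanishes at y ∈ {-1}. (0, -1): f_x = 0, f = 0 — SINGULAR.
  x = 1: f_y(1, y) = 6*y**2 + 14*y + 7; no integer root y with |y| ≤ 4.
  x = 2: f_y(2, y) = 6*y**2 + 14*y + 4; vanishes at y ∈ {-2}. (2, -2): f_x = -12 ≠ 0.
  x = 3: f_y(3, y) = 6*y**2 + 14*y - 1; no integer root y with |y| ≤ 4.
  x = 4: f_y(4, y) = 6*y**2 + 14*y - 8; no integer root y with |y| ≤ 4.
Only singular point on the grid: (0, -1).
Classify: substitute x = 0 + u, y = -1 + v and expand: f = -u**3 - u**2*v - u**2 + 2*v**3 + v**2.
No constant or linear terms (consistent with a singular point). Quadratic part: -u**2 + v**2. Cubic part: -u**3 - u**2*v + 2*v**3.
The quadratic part v**2 - u**2 = (v − u)(v + u) splits into two distinct linear factors, so there are two distinct tangent lines y − -1 = ±(x − 0) — this is a node (ordinary double point).
Classification: node.


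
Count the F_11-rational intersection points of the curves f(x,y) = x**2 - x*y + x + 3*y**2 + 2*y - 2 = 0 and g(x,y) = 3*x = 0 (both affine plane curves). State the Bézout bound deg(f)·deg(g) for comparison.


Common zeros: ∅; count = 0; Bézout bound = 2.

deg(f) = 2, deg(g) = 1, so Bézout bound = 2.
Scan x ∈ F_11. For each x, list the y ∈ F_11 with f(x, y) ≡ 0 and those with g(x, y) ≡ 0 (mod 11); the common zeros in that column are the intersection.
  x = 0: f ≡ 0 at y ∈ ∅; g ≡ 0 at y ∈ {0, 1, 2, 3, 4, 5, 6, 7, 8, 9, 10}; common: ∅.
  x = 1: f ≡ 0 at y ∈ {0, 7}; g ≡ 0 at y ∈ ∅; common: ∅.
  x = 2: f ≡ 0 at y ∈ ∅; g ≡ 0 at y ∈ ∅; common: ∅.
  x = 3: f ≡ 0 at y ∈ ∅; g ≡ 0 at y ∈ ∅; common: ∅.
  x = 4: f ≡ 0 at y ∈ ∅; g ≡ 0 at y ∈ ∅; common: ∅.
  x = 5: f ≡ 0 at y ∈ {5, 7}; g ≡ 0 at y ∈ ∅; common: ∅.
  x = 6: f ≡ 0 at y ∈ {2, 3}; g ≡ 0 at y ∈ ∅; common: ∅.
  x = 7: f ≡ 0 at y ∈ {3, 6}; g ≡ 0 at y ∈ ∅; common: ∅.
  x = 8: f ≡ 0 at y ∈ ∅; g ≡ 0 at y ∈ ∅; common: ∅.
  x = 9: f ≡ 0 at y ∈ {0, 6}; g ≡ 0 at y ∈ ∅; common: ∅.
  x = 10: f ≡ 0 at y ∈ {5}; g ≡ 0 at y ∈ ∅; common: ∅.
Collecting: common zeros = ∅, so the count is 0.
Comparison with the Bézout bound: 0 ≤ 2 = deg(f)·deg(g), as expected for curves with no common component (the affine F_11-count falls short of the bound because intersections may lie at infinity, over extension fields, or carry multiplicity).
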